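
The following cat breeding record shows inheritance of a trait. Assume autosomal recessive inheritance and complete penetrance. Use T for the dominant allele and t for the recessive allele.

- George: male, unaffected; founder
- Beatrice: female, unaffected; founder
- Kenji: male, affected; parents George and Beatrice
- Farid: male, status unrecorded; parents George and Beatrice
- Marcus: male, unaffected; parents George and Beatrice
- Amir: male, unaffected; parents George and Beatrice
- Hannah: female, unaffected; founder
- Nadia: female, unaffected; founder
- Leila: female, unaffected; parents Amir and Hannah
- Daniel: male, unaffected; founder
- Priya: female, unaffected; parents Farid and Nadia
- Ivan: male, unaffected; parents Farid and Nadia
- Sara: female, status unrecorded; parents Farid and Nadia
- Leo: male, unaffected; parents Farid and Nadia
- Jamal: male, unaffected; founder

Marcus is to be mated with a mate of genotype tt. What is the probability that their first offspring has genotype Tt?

George is unaffected so carries T and passed t to Kenji (tt), so George is Tt.
Beatrice is unaffected so carries T and passed t to Kenji (tt), so Beatrice is Tt.
Marcus is an unaffected offspring of George (Tt) × Beatrice (Tt), whose cross gives 1/4 TT : 1/2 Tt : 1/4 tt; conditioning on being unaffected, Marcus is TT with probability 1/3, Tt with probability 2/3.
Summing over parental genotype combinations, P(offspring has genotype Tt) = 1/3·1 + 2/3·1/2 = 2/3.

2/3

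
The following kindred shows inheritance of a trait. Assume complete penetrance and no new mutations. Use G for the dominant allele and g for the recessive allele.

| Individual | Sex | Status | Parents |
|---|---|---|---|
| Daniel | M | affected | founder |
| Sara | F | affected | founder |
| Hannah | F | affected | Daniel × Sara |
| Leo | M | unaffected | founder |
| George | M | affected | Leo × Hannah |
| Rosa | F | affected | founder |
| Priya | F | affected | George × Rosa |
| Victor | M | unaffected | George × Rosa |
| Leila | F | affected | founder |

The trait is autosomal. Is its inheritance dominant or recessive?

George and Rosa are both affected yet have an unaffected child Victor. Under a recessive model two affected parents are homozygous and every child would be affected, so the trait cannot be recessive.

dominant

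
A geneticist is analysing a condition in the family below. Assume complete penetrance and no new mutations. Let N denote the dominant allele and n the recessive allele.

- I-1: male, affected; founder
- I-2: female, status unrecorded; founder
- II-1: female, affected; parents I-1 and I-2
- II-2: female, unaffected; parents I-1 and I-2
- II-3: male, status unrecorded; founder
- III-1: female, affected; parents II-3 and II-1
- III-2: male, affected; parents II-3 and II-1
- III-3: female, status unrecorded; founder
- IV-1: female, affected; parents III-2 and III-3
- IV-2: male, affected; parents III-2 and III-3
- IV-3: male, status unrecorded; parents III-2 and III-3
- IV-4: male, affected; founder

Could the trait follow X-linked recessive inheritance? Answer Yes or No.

Yes

A consistent assignment under X-linked recessive exists: I-1 X^n Y, I-2 X^N X^n, II-1 X^n X^n, II-2 X^N X^n, II-3 X^n Y, III-1 X^n X^n, III-2 X^n Y, III-3 X^N X^n, IV-1 X^n X^n, IV-2 X^n Y, IV-3 X^N Y, IV-4 X^n Y.
In this assignment every recorded phenotype matches its genotype and every non-founder's genotype is obtainable from its parents' genotypes, so the pedigree is consistent.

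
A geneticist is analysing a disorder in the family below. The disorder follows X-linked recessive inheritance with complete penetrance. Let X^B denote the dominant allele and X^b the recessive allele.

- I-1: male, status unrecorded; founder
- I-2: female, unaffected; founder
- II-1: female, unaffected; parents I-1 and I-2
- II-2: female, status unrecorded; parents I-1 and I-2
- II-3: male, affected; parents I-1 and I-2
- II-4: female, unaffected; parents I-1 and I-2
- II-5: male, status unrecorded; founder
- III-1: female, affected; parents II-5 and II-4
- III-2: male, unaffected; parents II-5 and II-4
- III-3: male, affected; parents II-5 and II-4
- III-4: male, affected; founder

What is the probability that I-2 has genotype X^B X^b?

1

I-2 is unaffected so carries B and passed b to II-3 (X^b Y), so I-2 is X^B X^b, giving P(X^B X^b) = 1.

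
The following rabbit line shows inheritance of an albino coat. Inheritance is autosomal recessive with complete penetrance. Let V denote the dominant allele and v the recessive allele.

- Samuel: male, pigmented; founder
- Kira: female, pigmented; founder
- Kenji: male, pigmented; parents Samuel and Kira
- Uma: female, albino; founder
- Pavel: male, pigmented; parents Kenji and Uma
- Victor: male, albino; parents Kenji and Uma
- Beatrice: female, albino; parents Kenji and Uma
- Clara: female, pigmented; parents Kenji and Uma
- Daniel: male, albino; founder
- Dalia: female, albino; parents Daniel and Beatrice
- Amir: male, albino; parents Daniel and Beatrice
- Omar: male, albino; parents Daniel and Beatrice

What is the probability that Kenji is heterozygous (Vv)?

1

Kenji is pigmented so carries V and passed v to Victor (vv), so Kenji is Vv, giving P(Vv) = 1.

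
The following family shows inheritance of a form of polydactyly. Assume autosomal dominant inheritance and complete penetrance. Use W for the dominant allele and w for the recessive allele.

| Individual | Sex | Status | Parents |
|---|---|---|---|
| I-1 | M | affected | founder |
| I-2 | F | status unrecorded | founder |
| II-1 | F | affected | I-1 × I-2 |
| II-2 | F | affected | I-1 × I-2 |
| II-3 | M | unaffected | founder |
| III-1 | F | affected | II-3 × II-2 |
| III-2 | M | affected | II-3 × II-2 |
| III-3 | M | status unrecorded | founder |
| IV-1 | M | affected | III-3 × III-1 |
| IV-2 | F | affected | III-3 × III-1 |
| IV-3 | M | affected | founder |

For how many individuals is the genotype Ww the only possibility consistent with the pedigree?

2

Obligate heterozygotes: III-1 is affected so carries W and received w from II-3 (ww), so III-1 is Ww; III-2 is affected so carries W and received w from II-3 (ww), so III-2 is Ww.
Every other individual is either homozygous by phenotype or has at least one consistent homozygous assignment, so the count is 2.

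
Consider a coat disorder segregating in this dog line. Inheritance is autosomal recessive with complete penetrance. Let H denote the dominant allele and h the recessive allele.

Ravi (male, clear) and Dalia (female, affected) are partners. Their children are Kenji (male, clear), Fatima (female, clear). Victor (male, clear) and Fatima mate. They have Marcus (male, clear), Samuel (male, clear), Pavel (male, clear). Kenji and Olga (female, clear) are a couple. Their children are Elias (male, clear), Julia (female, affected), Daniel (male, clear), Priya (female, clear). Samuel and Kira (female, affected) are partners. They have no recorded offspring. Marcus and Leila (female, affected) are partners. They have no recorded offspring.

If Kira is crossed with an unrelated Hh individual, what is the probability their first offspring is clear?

Kira is affected, so Kira is hh.
The cross gives 1/2 Hh : 1/2 hh, so P(offspring is clear) = 1/2.

1/2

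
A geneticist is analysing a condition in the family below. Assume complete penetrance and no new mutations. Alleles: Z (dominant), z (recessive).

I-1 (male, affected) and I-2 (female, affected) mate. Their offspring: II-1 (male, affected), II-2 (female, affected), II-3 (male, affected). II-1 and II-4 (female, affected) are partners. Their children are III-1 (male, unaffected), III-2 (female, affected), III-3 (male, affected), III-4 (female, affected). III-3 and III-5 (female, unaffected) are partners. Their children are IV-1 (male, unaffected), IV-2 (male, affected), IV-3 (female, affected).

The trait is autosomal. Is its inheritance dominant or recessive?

II-1 and II-4 are both affected yet have an unaffected child III-1. Under a recessive model two affected parents are homozygous and every child would be affected, so the trait cannot be recessive.

dominant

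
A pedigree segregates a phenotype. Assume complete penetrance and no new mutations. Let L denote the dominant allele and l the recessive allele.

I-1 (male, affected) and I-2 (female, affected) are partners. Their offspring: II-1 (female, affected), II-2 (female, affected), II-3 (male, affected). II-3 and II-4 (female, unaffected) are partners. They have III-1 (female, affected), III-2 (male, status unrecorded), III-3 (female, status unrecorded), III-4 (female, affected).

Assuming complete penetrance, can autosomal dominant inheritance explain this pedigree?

Yes

A consistent assignment under autosomal dominant exists: I-1 LL, I-2 LL, II-1 LL, II-2 LL, II-3 LL, II-4 ll, III-1 Ll, III-2 Ll, III-3 Ll, III-4 Ll.
In this assignment every recorded phenotype matches its genotype and every non-founder's genotype is obtainable from its parents' genotypes, so the pedigree is consistent.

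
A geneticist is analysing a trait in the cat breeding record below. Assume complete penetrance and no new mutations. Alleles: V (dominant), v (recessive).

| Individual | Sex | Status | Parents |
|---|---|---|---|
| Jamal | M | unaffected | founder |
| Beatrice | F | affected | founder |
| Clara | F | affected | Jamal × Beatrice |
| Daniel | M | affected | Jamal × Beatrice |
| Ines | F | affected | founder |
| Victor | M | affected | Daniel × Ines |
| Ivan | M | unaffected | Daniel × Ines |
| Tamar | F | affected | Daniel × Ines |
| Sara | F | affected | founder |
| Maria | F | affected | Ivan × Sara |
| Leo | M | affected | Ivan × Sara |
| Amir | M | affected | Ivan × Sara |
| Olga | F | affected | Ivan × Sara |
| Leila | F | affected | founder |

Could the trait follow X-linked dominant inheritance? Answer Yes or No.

Yes

A consistent assignment under X-linked dominant exists: Jamal X^v Y, Beatrice X^V X^V, Clara X^V X^v, Daniel X^V Y, Ines X^V X^v, Victor X^V Y, Ivan X^v Y, Tamar X^V X^V, Sara X^V X^V, Maria X^V X^v, Leo X^V Y, Amir X^V Y, Olga X^V X^v, Leila X^V X^V.
In this assignment every recorded phenotype matches its genotype and every non-founder's genotype is obtainable from its parents' genotypes, so the pedigree is consistent.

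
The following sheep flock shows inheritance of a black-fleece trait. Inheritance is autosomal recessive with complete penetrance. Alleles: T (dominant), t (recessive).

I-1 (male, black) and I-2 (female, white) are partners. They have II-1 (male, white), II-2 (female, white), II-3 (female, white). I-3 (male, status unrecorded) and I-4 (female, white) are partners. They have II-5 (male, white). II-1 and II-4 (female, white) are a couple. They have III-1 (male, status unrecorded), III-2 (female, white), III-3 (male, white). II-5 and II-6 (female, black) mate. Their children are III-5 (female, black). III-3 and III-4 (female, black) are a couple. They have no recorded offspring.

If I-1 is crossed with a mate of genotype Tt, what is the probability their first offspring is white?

I-1 is black, so I-1 is tt.
The cross gives 1/2 Tt : 1/2 tt, so P(offspring is white) = 1/2.

1/2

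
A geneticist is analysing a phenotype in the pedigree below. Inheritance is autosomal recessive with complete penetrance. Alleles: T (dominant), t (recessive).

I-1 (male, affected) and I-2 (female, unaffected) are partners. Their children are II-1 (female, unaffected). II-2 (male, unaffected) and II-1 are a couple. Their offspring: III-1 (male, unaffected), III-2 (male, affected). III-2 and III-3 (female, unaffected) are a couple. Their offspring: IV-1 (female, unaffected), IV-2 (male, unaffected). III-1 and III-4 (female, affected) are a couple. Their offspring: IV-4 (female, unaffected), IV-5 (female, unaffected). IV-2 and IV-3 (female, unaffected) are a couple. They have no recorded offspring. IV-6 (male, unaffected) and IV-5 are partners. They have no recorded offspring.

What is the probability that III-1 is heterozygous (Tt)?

1/3

II-2 is unaffected so carries T and passed t to III-2 (tt), so II-2 is Tt.
II-1 is unaffected so carries T and received t from I-1 (tt), so II-1 is Tt.
Their cross gives offspring ratios 1/4 TT : 1/2 Tt : 1/4 tt. Conditioning on III-1 being unaffected, P(Tt) = 1/2 / 3/4 = 2/3 before taking III-1's own offspring into account.
III-4 is affected, so III-4 is tt.
Now use III-1's offspring. Probability of each recorded status — unaffected daughter IV-4: 1/2 if III-1 is Tt, 1 if TT; unaffected daughter IV-5: 1/2 if III-1 is Tt, 1 if TT.
Bayes: P(Tt) = 2/3·1/4 / (2/3·1/4 + 1/3·1) = 1/3.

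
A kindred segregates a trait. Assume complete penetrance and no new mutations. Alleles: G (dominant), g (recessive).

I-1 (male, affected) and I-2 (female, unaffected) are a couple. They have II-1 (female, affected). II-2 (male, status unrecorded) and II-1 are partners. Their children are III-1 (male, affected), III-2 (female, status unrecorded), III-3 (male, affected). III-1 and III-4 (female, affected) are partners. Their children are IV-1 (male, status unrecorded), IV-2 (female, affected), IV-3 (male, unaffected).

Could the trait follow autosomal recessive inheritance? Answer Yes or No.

Under autosomal recessive, IV-3 (unaffected, male) cannot arise from III-1 (affected) × III-4 (affected).

No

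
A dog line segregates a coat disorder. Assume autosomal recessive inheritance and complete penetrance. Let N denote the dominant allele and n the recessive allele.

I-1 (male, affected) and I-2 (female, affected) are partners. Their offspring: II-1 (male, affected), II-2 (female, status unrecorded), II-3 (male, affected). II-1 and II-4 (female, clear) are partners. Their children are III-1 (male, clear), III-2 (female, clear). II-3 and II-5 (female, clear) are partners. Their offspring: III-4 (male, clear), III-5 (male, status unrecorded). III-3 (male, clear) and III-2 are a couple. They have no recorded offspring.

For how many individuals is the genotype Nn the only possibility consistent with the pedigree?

Obligate heterozygotes: III-1 is clear so carries N and received n from II-1 (nn), so III-1 is Nn; III-2 is clear so carries N and received n from II-1 (nn), so III-2 is Nn; III-4 is clear so carries N and received n from II-3 (nn), so III-4 is Nn.
Every other individual is either homozygous by phenotype or has at least one consistent homozygous assignment, so the count is 3.

3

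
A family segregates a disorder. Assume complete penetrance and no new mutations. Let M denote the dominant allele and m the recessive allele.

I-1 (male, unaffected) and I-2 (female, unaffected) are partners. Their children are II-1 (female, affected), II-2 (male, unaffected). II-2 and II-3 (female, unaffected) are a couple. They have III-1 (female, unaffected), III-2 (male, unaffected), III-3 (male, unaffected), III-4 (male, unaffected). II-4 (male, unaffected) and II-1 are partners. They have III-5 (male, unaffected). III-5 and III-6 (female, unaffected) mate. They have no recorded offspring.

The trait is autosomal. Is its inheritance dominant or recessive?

recessive

I-1 and I-2 are both unaffected yet have an affected child II-1. Under dominance, an affected child requires at least one affected parent, so the trait cannot be dominant.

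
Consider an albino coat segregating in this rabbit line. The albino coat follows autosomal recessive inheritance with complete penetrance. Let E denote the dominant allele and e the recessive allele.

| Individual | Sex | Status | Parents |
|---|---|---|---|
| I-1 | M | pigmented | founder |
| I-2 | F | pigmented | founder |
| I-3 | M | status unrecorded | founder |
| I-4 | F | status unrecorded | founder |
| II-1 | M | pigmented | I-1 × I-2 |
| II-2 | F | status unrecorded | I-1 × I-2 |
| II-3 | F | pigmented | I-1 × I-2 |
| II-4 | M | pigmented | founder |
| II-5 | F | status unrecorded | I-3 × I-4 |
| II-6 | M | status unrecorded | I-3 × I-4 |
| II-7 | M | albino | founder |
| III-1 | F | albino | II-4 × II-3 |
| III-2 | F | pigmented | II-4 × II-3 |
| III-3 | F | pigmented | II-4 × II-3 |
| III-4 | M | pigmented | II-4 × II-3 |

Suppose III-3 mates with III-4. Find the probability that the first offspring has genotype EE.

4/9

II-4 is pigmented so carries E and passed e to III-1 (ee), so II-4 is Ee.
II-3 is pigmented so carries E and passed e to III-1 (ee), so II-3 is Ee.
III-3 is a pigmented offspring of II-4 (Ee) × II-3 (Ee), whose cross gives 1/4 EE : 1/2 Ee : 1/4 ee; conditioning on being pigmented, III-3 is EE with probability 1/3, Ee with probability 2/3.
III-4 is a pigmented offspring of II-4 (Ee) × II-3 (Ee), whose cross gives 1/4 EE : 1/2 Ee : 1/4 ee; conditioning on being pigmented, III-4 is EE with probability 1/3, Ee with probability 2/3.
Summing over parental genotype combinations, P(offspring has genotype EE) = 1/9·1 + 2/9·1/2 + 2/9·1/2 + 4/9·1/4 = 4/9.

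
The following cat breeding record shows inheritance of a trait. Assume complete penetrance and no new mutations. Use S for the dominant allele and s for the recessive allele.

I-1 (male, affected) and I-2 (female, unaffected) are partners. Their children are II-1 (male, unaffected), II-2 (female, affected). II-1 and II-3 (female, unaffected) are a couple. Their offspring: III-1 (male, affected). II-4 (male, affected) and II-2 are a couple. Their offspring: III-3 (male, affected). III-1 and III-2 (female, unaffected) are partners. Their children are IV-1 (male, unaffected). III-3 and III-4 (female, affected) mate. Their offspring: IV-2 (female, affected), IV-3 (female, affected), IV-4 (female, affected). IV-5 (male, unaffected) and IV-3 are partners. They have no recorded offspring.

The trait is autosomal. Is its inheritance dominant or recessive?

recessive

II-1 and II-3 are both unaffected yet have an affected child III-1. Under dominance, an affected child requires at least one affected parent, so the trait cannot be dominant.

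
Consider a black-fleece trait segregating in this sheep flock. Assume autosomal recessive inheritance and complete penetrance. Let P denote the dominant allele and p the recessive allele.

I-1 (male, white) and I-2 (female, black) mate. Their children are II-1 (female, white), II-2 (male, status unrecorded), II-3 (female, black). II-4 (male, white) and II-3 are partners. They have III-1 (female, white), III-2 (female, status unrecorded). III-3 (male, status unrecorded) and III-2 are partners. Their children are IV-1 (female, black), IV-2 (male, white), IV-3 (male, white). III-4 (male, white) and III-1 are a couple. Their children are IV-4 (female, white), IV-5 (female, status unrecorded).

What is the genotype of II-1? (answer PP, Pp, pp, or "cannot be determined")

Pp

From phenotype alone, II-1 is PP or Pp.
II-1 is white so carries P and received p from I-2 (pp), so II-1 is Pp.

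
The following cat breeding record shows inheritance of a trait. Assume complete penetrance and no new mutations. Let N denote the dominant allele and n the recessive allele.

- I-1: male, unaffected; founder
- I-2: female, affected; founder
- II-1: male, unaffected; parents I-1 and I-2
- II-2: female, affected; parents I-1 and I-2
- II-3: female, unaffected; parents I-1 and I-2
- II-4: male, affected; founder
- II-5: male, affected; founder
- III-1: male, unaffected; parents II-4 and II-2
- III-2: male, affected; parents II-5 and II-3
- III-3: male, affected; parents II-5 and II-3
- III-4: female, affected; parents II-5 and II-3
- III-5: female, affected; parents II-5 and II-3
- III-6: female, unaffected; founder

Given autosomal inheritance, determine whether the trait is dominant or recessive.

dominant

II-4 and II-2 are both affected yet have an unaffected child III-1. Under a recessive model two affected parents are homozygous and every child would be affected, so the trait cannot be recessive.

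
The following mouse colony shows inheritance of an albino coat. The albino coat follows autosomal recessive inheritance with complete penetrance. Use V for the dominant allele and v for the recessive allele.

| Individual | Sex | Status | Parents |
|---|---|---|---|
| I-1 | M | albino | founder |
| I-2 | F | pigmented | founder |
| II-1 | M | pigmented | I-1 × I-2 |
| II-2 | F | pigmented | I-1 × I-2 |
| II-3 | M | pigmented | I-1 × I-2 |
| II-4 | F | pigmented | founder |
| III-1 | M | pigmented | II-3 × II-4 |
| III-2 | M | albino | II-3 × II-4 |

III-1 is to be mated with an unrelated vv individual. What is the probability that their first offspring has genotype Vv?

2/3

II-3 is pigmented so carries V and received v from I-1 (vv), so II-3 is Vv.
II-4 is pigmented so carries V and passed v to III-2 (vv), so II-4 is Vv.
III-1 is a pigmented offspring of II-3 (Vv) × II-4 (Vv), whose cross gives 1/4 VV : 1/2 Vv : 1/4 vv; conditioning on being pigmented, III-1 is VV with probability 1/3, Vv with probability 2/3.
Summing over parental genotype combinations, P(offspring has genotype Vv) = 1/3·1 + 2/3·1/2 = 2/3.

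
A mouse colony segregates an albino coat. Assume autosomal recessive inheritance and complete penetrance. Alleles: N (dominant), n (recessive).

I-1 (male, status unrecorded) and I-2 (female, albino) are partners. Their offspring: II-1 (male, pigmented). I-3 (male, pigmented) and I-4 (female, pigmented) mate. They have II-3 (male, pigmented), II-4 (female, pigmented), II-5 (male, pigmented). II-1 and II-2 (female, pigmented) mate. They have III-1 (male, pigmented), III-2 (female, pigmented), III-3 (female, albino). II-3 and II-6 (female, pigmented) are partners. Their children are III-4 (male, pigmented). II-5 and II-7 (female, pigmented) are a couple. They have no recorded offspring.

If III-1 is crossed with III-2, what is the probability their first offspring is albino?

1/9

II-1 is pigmented so carries N and received n from I-2 (nn), so II-1 is Nn.
II-2 is pigmented so carries N and passed n to III-3 (nn), so II-2 is Nn.
III-1 is a pigmented offspring of II-1 (Nn) × II-2 (Nn), whose cross gives 1/4 NN : 1/2 Nn : 1/4 nn; conditioning on being pigmented, III-1 is NN with probability 1/3, Nn with probability 2/3.
III-2 is a pigmented offspring of II-1 (Nn) × II-2 (Nn), whose cross gives 1/4 NN : 1/2 Nn : 1/4 nn; conditioning on being pigmented, III-2 is NN with probability 1/3, Nn with probability 2/3.
Summing over parental genotype combinations, P(offspring is albino) = 4/9·1/4 = 1/9.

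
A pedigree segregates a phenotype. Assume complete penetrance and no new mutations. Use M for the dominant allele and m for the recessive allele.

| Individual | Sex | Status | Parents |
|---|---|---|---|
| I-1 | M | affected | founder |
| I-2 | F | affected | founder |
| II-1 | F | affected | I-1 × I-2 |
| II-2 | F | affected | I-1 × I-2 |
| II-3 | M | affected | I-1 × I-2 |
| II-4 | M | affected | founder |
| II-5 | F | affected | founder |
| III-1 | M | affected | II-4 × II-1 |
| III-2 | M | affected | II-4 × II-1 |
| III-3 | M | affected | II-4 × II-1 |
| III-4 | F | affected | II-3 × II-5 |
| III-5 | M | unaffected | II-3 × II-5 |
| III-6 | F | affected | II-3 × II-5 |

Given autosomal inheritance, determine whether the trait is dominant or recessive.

dominant

II-3 and II-5 are both affected yet have an unaffected child III-5. Under a recessive model two affected parents are homozygous and every child would be affected, so the trait cannot be recessive.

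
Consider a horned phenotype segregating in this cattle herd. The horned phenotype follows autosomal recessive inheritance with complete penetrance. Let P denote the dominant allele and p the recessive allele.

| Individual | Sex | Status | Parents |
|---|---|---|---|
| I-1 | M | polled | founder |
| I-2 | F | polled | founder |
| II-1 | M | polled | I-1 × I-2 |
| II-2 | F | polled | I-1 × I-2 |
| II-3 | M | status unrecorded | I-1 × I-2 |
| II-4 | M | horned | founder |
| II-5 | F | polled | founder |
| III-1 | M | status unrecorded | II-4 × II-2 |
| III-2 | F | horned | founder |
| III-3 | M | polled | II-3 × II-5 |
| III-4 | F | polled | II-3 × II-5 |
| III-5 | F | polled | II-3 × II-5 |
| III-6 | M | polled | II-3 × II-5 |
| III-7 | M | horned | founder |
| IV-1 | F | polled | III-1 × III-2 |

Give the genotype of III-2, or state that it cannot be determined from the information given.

III-2 is horned, so III-2 is pp.

pp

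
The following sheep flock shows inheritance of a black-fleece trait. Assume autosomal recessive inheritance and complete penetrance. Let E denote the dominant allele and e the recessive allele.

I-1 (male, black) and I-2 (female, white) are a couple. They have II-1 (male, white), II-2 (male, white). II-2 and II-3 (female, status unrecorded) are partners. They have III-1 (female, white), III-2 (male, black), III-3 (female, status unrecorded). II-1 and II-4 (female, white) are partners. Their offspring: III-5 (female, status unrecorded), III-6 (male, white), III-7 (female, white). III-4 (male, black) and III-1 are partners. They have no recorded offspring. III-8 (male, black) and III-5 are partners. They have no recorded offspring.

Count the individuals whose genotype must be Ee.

Obligate heterozygotes: II-1 is white so carries E and received e from I-1 (ee), so II-1 is Ee; II-2 is white so carries E and received e from I-1 (ee), so II-2 is Ee.
Every other individual is either homozygous by phenotype or has at least one consistent homozygous assignment, so the count is 2.

2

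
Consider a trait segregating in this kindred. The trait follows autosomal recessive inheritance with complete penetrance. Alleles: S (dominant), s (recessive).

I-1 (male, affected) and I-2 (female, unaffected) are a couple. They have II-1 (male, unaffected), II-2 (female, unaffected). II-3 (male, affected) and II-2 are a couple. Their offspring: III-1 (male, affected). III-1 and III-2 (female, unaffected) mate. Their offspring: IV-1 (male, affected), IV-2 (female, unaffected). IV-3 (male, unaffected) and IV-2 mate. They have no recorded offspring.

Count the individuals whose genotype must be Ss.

Obligate heterozygotes: II-1 is unaffected so carries S and received s from I-1 (ss), so II-1 is Ss; II-2 is unaffected so carries S and received s from I-1 (ss), so II-2 is Ss; III-2 is unaffected so carries S and passed s to IV-1 (ss), so III-2 is Ss; IV-2 is unaffected so carries S and received s from III-1 (ss), so IV-2 is Ss.
Every other individual is either homozygous by phenotype or has at least one consistent homozygous assignment, so the count is 4.

4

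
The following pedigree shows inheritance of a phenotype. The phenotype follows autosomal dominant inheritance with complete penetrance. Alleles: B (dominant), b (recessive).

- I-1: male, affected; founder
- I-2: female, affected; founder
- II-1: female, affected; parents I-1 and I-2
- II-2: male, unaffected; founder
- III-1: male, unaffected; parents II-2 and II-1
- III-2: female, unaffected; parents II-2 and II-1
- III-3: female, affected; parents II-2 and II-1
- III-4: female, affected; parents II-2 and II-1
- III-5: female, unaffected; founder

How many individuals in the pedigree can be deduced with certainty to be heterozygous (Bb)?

Obligate heterozygotes: II-1 is affected so carries B and passed b to III-1 (bb), so II-1 is Bb; III-3 is affected so carries B and received b from II-2 (bb), so III-3 is Bb; III-4 is affected so carries B and received b from II-2 (bb), so III-4 is Bb.
Every other individual is either homozygous by phenotype or has at least one consistent homozygous assignment, so the count is 3.

3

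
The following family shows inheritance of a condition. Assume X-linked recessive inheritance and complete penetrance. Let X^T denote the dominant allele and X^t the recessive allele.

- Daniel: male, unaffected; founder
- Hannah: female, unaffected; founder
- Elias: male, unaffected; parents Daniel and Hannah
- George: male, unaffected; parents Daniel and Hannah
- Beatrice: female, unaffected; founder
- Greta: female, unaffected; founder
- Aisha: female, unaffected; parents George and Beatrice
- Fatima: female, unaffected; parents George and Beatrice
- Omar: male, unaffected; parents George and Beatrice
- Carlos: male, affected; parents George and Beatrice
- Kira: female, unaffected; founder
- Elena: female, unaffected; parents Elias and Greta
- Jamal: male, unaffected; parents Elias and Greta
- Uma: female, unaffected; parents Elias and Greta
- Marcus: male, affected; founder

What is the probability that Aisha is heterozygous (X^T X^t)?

George is unaffected, so George is X^T Y.
Beatrice is unaffected so carries T and passed t to Carlos (X^t Y), so Beatrice is X^T X^t.
Their cross gives offspring ratios 1/2 X^T X^T : 1/2 X^T X^t. Conditioning on Aisha being unaffected, P(X^T X^t) = 1/2 / 1 = 1/2.

1/2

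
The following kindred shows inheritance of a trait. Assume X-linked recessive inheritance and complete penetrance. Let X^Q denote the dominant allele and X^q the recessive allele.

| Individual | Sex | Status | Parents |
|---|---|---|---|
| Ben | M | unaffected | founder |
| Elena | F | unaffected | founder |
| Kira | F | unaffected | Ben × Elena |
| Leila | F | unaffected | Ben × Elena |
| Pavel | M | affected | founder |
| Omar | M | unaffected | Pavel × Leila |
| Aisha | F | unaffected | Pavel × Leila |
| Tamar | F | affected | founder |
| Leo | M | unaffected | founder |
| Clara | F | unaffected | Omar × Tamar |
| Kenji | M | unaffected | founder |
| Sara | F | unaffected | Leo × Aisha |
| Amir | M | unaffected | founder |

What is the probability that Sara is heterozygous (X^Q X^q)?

Leo is unaffected, so Leo is X^Q Y.
Aisha is unaffected so carries Q and received q from Pavel (X^q Y), so Aisha is X^Q X^q.
Their cross gives offspring ratios 1/2 X^Q X^Q : 1/2 X^Q X^q. Conditioning on Sara being unaffected, P(X^Q X^q) = 1/2 / 1 = 1/2.

1/2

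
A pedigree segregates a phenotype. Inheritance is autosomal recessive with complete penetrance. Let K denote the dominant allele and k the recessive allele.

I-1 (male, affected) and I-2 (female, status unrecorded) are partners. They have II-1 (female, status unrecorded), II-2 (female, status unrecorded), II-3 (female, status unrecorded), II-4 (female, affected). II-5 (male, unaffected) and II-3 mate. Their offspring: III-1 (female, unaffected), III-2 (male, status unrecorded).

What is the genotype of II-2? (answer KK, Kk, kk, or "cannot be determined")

II-2's phenotype is unrecorded, and no parent or child forces a single allele at both positions; consistent genotype assignments exist with II-2 as Kk or kk.

cannot be determined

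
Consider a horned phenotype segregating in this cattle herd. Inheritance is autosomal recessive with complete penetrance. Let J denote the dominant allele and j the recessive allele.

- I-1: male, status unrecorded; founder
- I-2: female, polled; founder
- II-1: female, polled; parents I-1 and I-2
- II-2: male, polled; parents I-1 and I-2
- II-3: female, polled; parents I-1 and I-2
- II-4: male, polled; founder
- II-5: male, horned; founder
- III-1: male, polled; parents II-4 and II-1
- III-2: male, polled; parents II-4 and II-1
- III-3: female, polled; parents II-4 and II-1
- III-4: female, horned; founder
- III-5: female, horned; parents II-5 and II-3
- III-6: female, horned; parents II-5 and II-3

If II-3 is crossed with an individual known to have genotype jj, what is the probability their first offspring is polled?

II-3 is polled so carries J and passed j to III-5 (jj), so II-3 is Jj.
The cross gives 1/2 Jj : 1/2 jj, so P(offspring is polled) = 1/2.

1/2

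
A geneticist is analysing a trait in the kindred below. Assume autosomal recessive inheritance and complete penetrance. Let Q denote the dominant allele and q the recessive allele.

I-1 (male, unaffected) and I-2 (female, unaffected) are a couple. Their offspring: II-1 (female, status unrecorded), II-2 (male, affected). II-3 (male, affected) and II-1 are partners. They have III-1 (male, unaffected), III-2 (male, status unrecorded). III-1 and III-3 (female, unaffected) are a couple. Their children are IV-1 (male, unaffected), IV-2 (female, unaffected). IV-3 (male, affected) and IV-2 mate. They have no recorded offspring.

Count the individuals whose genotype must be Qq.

3

Obligate heterozygotes: I-1 is unaffected so carries Q and passed q to II-2 (qq), so I-1 is Qq; I-2 is unaffected so carries Q and passed q to II-2 (qq), so I-2 is Qq; III-1 is unaffected so carries Q and received q from II-3 (qq), so III-1 is Qq.
Every other individual is either homozygous by phenotype or has at least one consistent homozygous assignment, so the count is 3.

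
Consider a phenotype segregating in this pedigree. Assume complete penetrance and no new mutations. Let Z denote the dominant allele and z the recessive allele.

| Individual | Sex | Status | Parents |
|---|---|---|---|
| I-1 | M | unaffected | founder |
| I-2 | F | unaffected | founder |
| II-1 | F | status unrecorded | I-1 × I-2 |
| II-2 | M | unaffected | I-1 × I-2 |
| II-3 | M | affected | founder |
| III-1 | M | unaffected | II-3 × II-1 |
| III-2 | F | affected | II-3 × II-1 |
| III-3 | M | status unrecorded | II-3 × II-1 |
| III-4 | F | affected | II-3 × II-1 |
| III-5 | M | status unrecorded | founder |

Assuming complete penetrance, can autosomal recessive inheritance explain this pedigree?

Yes

A consistent assignment under autosomal recessive exists: I-1 ZZ, I-2 Zz, II-1 Zz, II-2 ZZ, II-3 zz, III-1 Zz, III-2 zz, III-3 Zz, III-4 zz, III-5 ZZ.
In this assignment every recorded phenotype matches its genotype and every non-founder's genotype is obtainable from its parents' genotypes, so the pedigree is consistent.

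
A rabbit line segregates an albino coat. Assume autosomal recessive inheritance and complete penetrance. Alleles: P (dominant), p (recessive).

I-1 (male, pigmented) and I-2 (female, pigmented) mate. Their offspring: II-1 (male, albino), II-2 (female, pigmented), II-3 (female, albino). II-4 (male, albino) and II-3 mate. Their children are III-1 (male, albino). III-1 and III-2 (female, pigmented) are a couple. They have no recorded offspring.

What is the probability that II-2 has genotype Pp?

2/3

I-1 is pigmented so carries P and passed p to II-1 (pp), so I-1 is Pp.
I-2 is pigmented so carries P and passed p to II-1 (pp), so I-2 is Pp.
Their cross gives offspring ratios 1/4 PP : 1/2 Pp : 1/4 pp. Conditioning on II-2 being pigmented, P(Pp) = 1/2 / 3/4 = 2/3.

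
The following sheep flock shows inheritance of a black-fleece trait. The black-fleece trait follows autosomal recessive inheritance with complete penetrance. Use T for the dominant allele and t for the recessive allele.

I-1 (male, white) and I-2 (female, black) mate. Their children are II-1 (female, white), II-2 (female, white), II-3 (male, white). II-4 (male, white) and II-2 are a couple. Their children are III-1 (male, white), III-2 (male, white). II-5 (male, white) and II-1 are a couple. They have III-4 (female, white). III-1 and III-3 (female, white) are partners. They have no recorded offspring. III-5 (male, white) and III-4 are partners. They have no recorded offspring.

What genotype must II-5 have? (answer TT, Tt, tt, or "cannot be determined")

II-5's phenotype allows TT or Tt, and no parent or child forces a single allele at both positions; consistent genotype assignments exist with II-5 as TT or Tt.

cannot be determined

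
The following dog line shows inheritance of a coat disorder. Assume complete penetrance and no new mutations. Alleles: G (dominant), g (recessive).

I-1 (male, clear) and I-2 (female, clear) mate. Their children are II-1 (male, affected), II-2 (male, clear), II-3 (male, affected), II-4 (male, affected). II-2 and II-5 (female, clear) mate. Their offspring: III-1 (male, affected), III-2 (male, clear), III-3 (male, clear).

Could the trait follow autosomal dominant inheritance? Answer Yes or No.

No

Under autosomal dominant, II-1 (affected, male) cannot arise from I-1 (clear) × I-2 (clear).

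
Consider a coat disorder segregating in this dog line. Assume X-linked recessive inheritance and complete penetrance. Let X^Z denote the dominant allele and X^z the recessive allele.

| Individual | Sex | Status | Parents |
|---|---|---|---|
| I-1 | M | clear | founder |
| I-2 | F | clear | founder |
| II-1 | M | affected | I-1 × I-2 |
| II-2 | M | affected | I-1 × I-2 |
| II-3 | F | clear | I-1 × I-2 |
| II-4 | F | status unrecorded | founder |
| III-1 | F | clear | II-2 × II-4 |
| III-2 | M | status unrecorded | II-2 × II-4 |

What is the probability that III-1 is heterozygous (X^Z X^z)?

1

III-1 is clear so carries Z and received z from II-2 (X^z Y), so III-1 is X^Z X^z, giving P(X^Z X^z) = 1.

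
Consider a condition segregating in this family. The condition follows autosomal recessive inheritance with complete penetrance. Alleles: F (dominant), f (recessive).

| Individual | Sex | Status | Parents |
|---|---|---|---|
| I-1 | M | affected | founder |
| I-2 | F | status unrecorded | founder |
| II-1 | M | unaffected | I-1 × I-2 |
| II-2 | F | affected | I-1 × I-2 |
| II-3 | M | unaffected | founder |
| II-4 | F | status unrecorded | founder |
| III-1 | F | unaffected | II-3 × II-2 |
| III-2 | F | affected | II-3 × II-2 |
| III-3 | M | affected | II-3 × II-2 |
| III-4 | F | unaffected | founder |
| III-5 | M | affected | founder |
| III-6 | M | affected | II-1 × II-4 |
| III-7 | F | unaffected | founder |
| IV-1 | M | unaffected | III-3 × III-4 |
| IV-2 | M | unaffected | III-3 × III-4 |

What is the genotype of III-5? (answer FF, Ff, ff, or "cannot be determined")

ff

III-5 is affected, so III-5 is ff.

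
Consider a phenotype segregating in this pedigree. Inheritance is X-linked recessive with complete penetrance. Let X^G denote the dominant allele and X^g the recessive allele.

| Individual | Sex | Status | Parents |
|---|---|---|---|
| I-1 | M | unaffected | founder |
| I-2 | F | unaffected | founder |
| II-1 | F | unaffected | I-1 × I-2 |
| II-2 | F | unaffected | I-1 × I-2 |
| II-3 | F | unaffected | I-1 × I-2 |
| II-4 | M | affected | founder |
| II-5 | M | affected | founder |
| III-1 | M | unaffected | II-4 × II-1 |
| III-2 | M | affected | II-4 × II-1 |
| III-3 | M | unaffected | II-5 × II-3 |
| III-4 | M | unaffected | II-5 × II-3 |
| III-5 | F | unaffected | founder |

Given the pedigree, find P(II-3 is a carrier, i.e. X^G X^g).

I-1 is unaffected, so I-1 is X^G Y.
I-2 is unaffected so carries G and passed g to II-1 (X^G X^g, whose G came from I-1), so I-2 is X^G X^g.
Their cross gives offspring ratios 1/2 X^G X^G : 1/2 X^G X^g. Conditioning on II-3 being unaffected, P(X^G X^g) = 1/2 / 1 = 1/2 before taking II-3's own offspring into account.
II-5 is affected, so II-5 is X^g Y.
Now use II-3's offspring. Probability of each recorded status — unaffected son III-3: 1/2 if II-3 is X^G X^g, 1 if X^G X^G; unaffected son III-4: 1/2 if II-3 is X^G X^g, 1 if X^G X^G.
Bayes: P(X^G X^g) = 1/2·1/4 / (1/2·1/4 + 1/2·1) = 1/5.

1/5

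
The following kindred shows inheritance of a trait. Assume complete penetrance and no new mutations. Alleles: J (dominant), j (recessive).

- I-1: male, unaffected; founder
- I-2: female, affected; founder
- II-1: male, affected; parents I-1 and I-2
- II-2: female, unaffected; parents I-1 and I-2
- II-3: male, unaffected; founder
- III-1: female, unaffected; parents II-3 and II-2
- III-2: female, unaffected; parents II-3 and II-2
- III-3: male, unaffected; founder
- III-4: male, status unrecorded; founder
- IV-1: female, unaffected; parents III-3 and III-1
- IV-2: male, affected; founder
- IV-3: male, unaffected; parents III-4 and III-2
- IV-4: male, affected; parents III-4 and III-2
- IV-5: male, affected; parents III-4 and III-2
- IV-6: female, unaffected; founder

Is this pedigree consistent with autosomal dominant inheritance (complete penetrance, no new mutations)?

Yes

A consistent assignment under autosomal dominant exists: I-1 jj, I-2 Jj, II-1 Jj, II-2 jj, II-3 jj, III-1 jj, III-2 jj, III-3 jj, III-4 Jj, IV-1 jj, IV-2 JJ, IV-3 jj, IV-4 Jj, IV-5 Jj, IV-6 jj.
In this assignment every recorded phenotype matches its genotype and every non-founder's genotype is obtainable from its parents' genotypes, so the pedigree is consistent.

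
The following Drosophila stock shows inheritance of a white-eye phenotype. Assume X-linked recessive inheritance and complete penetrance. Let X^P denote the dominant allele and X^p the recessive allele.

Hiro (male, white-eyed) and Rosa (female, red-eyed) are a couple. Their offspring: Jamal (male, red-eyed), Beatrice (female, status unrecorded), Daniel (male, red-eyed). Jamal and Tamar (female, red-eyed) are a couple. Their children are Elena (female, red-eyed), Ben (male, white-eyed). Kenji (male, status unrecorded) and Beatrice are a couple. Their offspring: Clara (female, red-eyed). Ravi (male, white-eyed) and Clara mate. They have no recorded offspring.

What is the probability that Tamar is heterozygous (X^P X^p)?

1

Tamar is red-eyed so carries P and passed p to Ben (X^p Y), so Tamar is X^P X^p, giving P(X^P X^p) = 1.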